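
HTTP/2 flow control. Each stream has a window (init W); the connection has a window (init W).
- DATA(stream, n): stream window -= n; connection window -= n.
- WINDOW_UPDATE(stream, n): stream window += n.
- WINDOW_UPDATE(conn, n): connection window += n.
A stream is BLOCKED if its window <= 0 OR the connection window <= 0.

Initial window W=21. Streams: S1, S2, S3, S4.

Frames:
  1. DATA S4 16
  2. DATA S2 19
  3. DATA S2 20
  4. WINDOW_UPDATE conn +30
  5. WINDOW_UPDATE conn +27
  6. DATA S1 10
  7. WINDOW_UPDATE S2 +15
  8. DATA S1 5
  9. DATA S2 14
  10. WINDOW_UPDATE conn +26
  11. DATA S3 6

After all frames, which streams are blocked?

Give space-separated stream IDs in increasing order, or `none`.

Op 1: conn=5 S1=21 S2=21 S3=21 S4=5 blocked=[]
Op 2: conn=-14 S1=21 S2=2 S3=21 S4=5 blocked=[1, 2, 3, 4]
Op 3: conn=-34 S1=21 S2=-18 S3=21 S4=5 blocked=[1, 2, 3, 4]
Op 4: conn=-4 S1=21 S2=-18 S3=21 S4=5 blocked=[1, 2, 3, 4]
Op 5: conn=23 S1=21 S2=-18 S3=21 S4=5 blocked=[2]
Op 6: conn=13 S1=11 S2=-18 S3=21 S4=5 blocked=[2]
Op 7: conn=13 S1=11 S2=-3 S3=21 S4=5 blocked=[2]
Op 8: conn=8 S1=6 S2=-3 S3=21 S4=5 blocked=[2]
Op 9: conn=-6 S1=6 S2=-17 S3=21 S4=5 blocked=[1, 2, 3, 4]
Op 10: conn=20 S1=6 S2=-17 S3=21 S4=5 blocked=[2]
Op 11: conn=14 S1=6 S2=-17 S3=15 S4=5 blocked=[2]

Answer: S2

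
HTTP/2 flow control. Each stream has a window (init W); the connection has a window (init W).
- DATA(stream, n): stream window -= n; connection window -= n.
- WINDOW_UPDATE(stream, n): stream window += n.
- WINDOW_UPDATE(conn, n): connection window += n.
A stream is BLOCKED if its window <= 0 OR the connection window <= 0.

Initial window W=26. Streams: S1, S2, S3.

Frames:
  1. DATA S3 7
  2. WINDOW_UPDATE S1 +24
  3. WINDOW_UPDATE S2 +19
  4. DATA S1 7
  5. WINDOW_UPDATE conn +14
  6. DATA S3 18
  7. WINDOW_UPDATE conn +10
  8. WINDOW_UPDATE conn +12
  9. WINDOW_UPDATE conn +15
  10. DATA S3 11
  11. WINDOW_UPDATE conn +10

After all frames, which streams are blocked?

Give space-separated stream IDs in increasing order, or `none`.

Op 1: conn=19 S1=26 S2=26 S3=19 blocked=[]
Op 2: conn=19 S1=50 S2=26 S3=19 blocked=[]
Op 3: conn=19 S1=50 S2=45 S3=19 blocked=[]
Op 4: conn=12 S1=43 S2=45 S3=19 blocked=[]
Op 5: conn=26 S1=43 S2=45 S3=19 blocked=[]
Op 6: conn=8 S1=43 S2=45 S3=1 blocked=[]
Op 7: conn=18 S1=43 S2=45 S3=1 blocked=[]
Op 8: conn=30 S1=43 S2=45 S3=1 blocked=[]
Op 9: conn=45 S1=43 S2=45 S3=1 blocked=[]
Op 10: conn=34 S1=43 S2=45 S3=-10 blocked=[3]
Op 11: conn=44 S1=43 S2=45 S3=-10 blocked=[3]

Answer: S3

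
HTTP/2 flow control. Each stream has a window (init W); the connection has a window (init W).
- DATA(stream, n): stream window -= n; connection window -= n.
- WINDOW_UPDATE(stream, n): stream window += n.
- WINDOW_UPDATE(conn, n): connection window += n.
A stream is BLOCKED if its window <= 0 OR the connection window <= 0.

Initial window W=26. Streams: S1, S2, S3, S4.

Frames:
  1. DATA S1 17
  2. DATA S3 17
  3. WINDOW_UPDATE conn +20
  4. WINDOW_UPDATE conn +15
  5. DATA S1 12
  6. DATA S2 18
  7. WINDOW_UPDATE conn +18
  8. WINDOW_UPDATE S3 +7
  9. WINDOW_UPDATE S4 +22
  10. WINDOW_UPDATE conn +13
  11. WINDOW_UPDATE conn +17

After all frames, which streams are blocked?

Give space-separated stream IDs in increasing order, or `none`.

Answer: S1

Derivation:
Op 1: conn=9 S1=9 S2=26 S3=26 S4=26 blocked=[]
Op 2: conn=-8 S1=9 S2=26 S3=9 S4=26 blocked=[1, 2, 3, 4]
Op 3: conn=12 S1=9 S2=26 S3=9 S4=26 blocked=[]
Op 4: conn=27 S1=9 S2=26 S3=9 S4=26 blocked=[]
Op 5: conn=15 S1=-3 S2=26 S3=9 S4=26 blocked=[1]
Op 6: conn=-3 S1=-3 S2=8 S3=9 S4=26 blocked=[1, 2, 3, 4]
Op 7: conn=15 S1=-3 S2=8 S3=9 S4=26 blocked=[1]
Op 8: conn=15 S1=-3 S2=8 S3=16 S4=26 blocked=[1]
Op 9: conn=15 S1=-3 S2=8 S3=16 S4=48 blocked=[1]
Op 10: conn=28 S1=-3 S2=8 S3=16 S4=48 blocked=[1]
Op 11: conn=45 S1=-3 S2=8 S3=16 S4=48 blocked=[1]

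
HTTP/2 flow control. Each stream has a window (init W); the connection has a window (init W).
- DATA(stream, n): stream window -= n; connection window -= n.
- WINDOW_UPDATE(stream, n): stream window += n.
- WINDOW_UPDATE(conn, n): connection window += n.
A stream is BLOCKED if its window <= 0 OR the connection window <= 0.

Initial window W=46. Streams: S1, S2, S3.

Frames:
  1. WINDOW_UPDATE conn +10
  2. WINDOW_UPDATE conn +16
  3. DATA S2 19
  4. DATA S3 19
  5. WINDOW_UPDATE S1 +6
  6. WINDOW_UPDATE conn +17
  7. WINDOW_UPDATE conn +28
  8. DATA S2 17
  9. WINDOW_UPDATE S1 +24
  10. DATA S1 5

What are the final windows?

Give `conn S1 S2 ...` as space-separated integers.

Op 1: conn=56 S1=46 S2=46 S3=46 blocked=[]
Op 2: conn=72 S1=46 S2=46 S3=46 blocked=[]
Op 3: conn=53 S1=46 S2=27 S3=46 blocked=[]
Op 4: conn=34 S1=46 S2=27 S3=27 blocked=[]
Op 5: conn=34 S1=52 S2=27 S3=27 blocked=[]
Op 6: conn=51 S1=52 S2=27 S3=27 blocked=[]
Op 7: conn=79 S1=52 S2=27 S3=27 blocked=[]
Op 8: conn=62 S1=52 S2=10 S3=27 blocked=[]
Op 9: conn=62 S1=76 S2=10 S3=27 blocked=[]
Op 10: conn=57 S1=71 S2=10 S3=27 blocked=[]

Answer: 57 71 10 27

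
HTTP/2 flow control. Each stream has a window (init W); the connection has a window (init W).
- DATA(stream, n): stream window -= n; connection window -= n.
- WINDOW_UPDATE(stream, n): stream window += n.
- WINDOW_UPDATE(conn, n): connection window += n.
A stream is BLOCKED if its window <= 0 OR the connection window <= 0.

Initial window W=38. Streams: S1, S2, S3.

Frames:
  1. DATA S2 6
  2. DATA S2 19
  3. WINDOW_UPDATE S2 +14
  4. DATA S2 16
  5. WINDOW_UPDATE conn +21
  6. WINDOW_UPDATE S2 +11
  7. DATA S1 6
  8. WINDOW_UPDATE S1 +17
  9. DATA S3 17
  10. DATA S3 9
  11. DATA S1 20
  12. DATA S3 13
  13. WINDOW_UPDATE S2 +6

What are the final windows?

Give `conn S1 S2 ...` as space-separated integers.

Answer: -47 29 28 -1

Derivation:
Op 1: conn=32 S1=38 S2=32 S3=38 blocked=[]
Op 2: conn=13 S1=38 S2=13 S3=38 blocked=[]
Op 3: conn=13 S1=38 S2=27 S3=38 blocked=[]
Op 4: conn=-3 S1=38 S2=11 S3=38 blocked=[1, 2, 3]
Op 5: conn=18 S1=38 S2=11 S3=38 blocked=[]
Op 6: conn=18 S1=38 S2=22 S3=38 blocked=[]
Op 7: conn=12 S1=32 S2=22 S3=38 blocked=[]
Op 8: conn=12 S1=49 S2=22 S3=38 blocked=[]
Op 9: conn=-5 S1=49 S2=22 S3=21 blocked=[1, 2, 3]
Op 10: conn=-14 S1=49 S2=22 S3=12 blocked=[1, 2, 3]
Op 11: conn=-34 S1=29 S2=22 S3=12 blocked=[1, 2, 3]
Op 12: conn=-47 S1=29 S2=22 S3=-1 blocked=[1, 2, 3]
Op 13: conn=-47 S1=29 S2=28 S3=-1 blocked=[1, 2, 3]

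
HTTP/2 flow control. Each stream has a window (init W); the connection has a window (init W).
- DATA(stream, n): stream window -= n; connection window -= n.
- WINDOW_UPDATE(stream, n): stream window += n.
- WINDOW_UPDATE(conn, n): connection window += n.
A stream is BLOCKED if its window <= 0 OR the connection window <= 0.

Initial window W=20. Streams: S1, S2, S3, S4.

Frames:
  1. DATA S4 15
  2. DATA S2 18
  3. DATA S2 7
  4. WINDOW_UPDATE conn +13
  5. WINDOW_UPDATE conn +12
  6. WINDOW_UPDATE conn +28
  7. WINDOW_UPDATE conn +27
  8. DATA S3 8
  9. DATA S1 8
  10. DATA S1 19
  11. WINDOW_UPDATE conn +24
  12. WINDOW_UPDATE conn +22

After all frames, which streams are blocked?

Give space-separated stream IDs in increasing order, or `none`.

Answer: S1 S2

Derivation:
Op 1: conn=5 S1=20 S2=20 S3=20 S4=5 blocked=[]
Op 2: conn=-13 S1=20 S2=2 S3=20 S4=5 blocked=[1, 2, 3, 4]
Op 3: conn=-20 S1=20 S2=-5 S3=20 S4=5 blocked=[1, 2, 3, 4]
Op 4: conn=-7 S1=20 S2=-5 S3=20 S4=5 blocked=[1, 2, 3, 4]
Op 5: conn=5 S1=20 S2=-5 S3=20 S4=5 blocked=[2]
Op 6: conn=33 S1=20 S2=-5 S3=20 S4=5 blocked=[2]
Op 7: conn=60 S1=20 S2=-5 S3=20 S4=5 blocked=[2]
Op 8: conn=52 S1=20 S2=-5 S3=12 S4=5 blocked=[2]
Op 9: conn=44 S1=12 S2=-5 S3=12 S4=5 blocked=[2]
Op 10: conn=25 S1=-7 S2=-5 S3=12 S4=5 blocked=[1, 2]
Op 11: conn=49 S1=-7 S2=-5 S3=12 S4=5 blocked=[1, 2]
Op 12: conn=71 S1=-7 S2=-5 S3=12 S4=5 blocked=[1, 2]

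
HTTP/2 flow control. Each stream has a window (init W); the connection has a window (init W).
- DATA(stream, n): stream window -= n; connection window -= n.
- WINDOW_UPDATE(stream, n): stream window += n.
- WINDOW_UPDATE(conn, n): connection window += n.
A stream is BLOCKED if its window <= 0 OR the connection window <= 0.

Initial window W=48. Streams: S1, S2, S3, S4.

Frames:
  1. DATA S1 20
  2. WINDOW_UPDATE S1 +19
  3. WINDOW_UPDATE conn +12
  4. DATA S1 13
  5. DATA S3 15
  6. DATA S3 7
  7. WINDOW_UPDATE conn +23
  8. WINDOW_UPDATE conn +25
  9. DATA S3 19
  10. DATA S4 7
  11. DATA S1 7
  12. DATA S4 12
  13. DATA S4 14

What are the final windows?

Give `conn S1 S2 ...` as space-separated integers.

Answer: -6 27 48 7 15

Derivation:
Op 1: conn=28 S1=28 S2=48 S3=48 S4=48 blocked=[]
Op 2: conn=28 S1=47 S2=48 S3=48 S4=48 blocked=[]
Op 3: conn=40 S1=47 S2=48 S3=48 S4=48 blocked=[]
Op 4: conn=27 S1=34 S2=48 S3=48 S4=48 blocked=[]
Op 5: conn=12 S1=34 S2=48 S3=33 S4=48 blocked=[]
Op 6: conn=5 S1=34 S2=48 S3=26 S4=48 blocked=[]
Op 7: conn=28 S1=34 S2=48 S3=26 S4=48 blocked=[]
Op 8: conn=53 S1=34 S2=48 S3=26 S4=48 blocked=[]
Op 9: conn=34 S1=34 S2=48 S3=7 S4=48 blocked=[]
Op 10: conn=27 S1=34 S2=48 S3=7 S4=41 blocked=[]
Op 11: conn=20 S1=27 S2=48 S3=7 S4=41 blocked=[]
Op 12: conn=8 S1=27 S2=48 S3=7 S4=29 blocked=[]
Op 13: conn=-6 S1=27 S2=48 S3=7 S4=15 blocked=[1, 2, 3, 4]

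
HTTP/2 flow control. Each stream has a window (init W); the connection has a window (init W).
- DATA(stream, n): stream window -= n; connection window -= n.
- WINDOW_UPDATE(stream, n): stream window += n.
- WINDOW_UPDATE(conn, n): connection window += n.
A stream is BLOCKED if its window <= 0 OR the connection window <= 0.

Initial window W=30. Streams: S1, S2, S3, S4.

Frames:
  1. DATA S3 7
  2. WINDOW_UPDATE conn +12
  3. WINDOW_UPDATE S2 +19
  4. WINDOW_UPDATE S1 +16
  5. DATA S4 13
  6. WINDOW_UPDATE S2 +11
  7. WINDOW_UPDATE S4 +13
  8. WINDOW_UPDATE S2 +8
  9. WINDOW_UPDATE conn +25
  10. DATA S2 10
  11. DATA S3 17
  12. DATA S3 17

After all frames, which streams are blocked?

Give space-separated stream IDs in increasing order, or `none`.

Op 1: conn=23 S1=30 S2=30 S3=23 S4=30 blocked=[]
Op 2: conn=35 S1=30 S2=30 S3=23 S4=30 blocked=[]
Op 3: conn=35 S1=30 S2=49 S3=23 S4=30 blocked=[]
Op 4: conn=35 S1=46 S2=49 S3=23 S4=30 blocked=[]
Op 5: conn=22 S1=46 S2=49 S3=23 S4=17 blocked=[]
Op 6: conn=22 S1=46 S2=60 S3=23 S4=17 blocked=[]
Op 7: conn=22 S1=46 S2=60 S3=23 S4=30 blocked=[]
Op 8: conn=22 S1=46 S2=68 S3=23 S4=30 blocked=[]
Op 9: conn=47 S1=46 S2=68 S3=23 S4=30 blocked=[]
Op 10: conn=37 S1=46 S2=58 S3=23 S4=30 blocked=[]
Op 11: conn=20 S1=46 S2=58 S3=6 S4=30 blocked=[]
Op 12: conn=3 S1=46 S2=58 S3=-11 S4=30 blocked=[3]

Answer: S3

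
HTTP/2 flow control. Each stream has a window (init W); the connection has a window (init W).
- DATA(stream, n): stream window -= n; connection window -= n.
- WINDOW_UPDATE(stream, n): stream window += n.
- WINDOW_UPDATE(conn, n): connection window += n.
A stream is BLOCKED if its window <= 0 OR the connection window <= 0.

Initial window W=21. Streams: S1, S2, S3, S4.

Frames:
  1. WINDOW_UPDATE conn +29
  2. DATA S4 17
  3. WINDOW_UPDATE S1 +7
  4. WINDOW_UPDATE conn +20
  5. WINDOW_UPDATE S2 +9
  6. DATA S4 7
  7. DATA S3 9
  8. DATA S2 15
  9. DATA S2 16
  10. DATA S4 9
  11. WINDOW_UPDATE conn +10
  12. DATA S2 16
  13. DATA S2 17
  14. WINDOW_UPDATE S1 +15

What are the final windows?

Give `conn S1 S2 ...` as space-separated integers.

Answer: -26 43 -34 12 -12

Derivation:
Op 1: conn=50 S1=21 S2=21 S3=21 S4=21 blocked=[]
Op 2: conn=33 S1=21 S2=21 S3=21 S4=4 blocked=[]
Op 3: conn=33 S1=28 S2=21 S3=21 S4=4 blocked=[]
Op 4: conn=53 S1=28 S2=21 S3=21 S4=4 blocked=[]
Op 5: conn=53 S1=28 S2=30 S3=21 S4=4 blocked=[]
Op 6: conn=46 S1=28 S2=30 S3=21 S4=-3 blocked=[4]
Op 7: conn=37 S1=28 S2=30 S3=12 S4=-3 blocked=[4]
Op 8: conn=22 S1=28 S2=15 S3=12 S4=-3 blocked=[4]
Op 9: conn=6 S1=28 S2=-1 S3=12 S4=-3 blocked=[2, 4]
Op 10: conn=-3 S1=28 S2=-1 S3=12 S4=-12 blocked=[1, 2, 3, 4]
Op 11: conn=7 S1=28 S2=-1 S3=12 S4=-12 blocked=[2, 4]
Op 12: conn=-9 S1=28 S2=-17 S3=12 S4=-12 blocked=[1, 2, 3, 4]
Op 13: conn=-26 S1=28 S2=-34 S3=12 S4=-12 blocked=[1, 2, 3, 4]
Op 14: conn=-26 S1=43 S2=-34 S3=12 S4=-12 blocked=[1, 2, 3, 4]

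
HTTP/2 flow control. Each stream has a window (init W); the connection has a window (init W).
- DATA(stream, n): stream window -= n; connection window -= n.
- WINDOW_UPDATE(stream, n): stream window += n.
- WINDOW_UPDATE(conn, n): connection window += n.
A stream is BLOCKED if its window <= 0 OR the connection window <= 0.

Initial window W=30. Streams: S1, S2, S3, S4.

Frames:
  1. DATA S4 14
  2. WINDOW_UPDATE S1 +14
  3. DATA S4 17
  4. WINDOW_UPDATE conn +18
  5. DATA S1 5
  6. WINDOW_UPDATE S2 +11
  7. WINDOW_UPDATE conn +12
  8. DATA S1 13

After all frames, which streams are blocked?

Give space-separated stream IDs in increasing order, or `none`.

Op 1: conn=16 S1=30 S2=30 S3=30 S4=16 blocked=[]
Op 2: conn=16 S1=44 S2=30 S3=30 S4=16 blocked=[]
Op 3: conn=-1 S1=44 S2=30 S3=30 S4=-1 blocked=[1, 2, 3, 4]
Op 4: conn=17 S1=44 S2=30 S3=30 S4=-1 blocked=[4]
Op 5: conn=12 S1=39 S2=30 S3=30 S4=-1 blocked=[4]
Op 6: conn=12 S1=39 S2=41 S3=30 S4=-1 blocked=[4]
Op 7: conn=24 S1=39 S2=41 S3=30 S4=-1 blocked=[4]
Op 8: conn=11 S1=26 S2=41 S3=30 S4=-1 blocked=[4]

Answer: S4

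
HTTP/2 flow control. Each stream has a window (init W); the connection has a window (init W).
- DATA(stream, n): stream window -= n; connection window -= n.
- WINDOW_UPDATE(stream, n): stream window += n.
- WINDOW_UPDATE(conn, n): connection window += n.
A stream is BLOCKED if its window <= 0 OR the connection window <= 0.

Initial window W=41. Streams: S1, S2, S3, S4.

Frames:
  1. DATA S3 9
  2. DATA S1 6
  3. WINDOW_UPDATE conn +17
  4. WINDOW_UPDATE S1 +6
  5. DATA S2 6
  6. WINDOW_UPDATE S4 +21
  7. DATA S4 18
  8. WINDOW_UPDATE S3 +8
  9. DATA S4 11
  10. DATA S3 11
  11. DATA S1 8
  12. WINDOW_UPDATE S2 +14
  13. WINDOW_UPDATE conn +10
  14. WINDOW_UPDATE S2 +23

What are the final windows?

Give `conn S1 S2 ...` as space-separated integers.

Answer: -1 33 72 29 33

Derivation:
Op 1: conn=32 S1=41 S2=41 S3=32 S4=41 blocked=[]
Op 2: conn=26 S1=35 S2=41 S3=32 S4=41 blocked=[]
Op 3: conn=43 S1=35 S2=41 S3=32 S4=41 blocked=[]
Op 4: conn=43 S1=41 S2=41 S3=32 S4=41 blocked=[]
Op 5: conn=37 S1=41 S2=35 S3=32 S4=41 blocked=[]
Op 6: conn=37 S1=41 S2=35 S3=32 S4=62 blocked=[]
Op 7: conn=19 S1=41 S2=35 S3=32 S4=44 blocked=[]
Op 8: conn=19 S1=41 S2=35 S3=40 S4=44 blocked=[]
Op 9: conn=8 S1=41 S2=35 S3=40 S4=33 blocked=[]
Op 10: conn=-3 S1=41 S2=35 S3=29 S4=33 blocked=[1, 2, 3, 4]
Op 11: conn=-11 S1=33 S2=35 S3=29 S4=33 blocked=[1, 2, 3, 4]
Op 12: conn=-11 S1=33 S2=49 S3=29 S4=33 blocked=[1, 2, 3, 4]
Op 13: conn=-1 S1=33 S2=49 S3=29 S4=33 blocked=[1, 2, 3, 4]
Op 14: conn=-1 S1=33 S2=72 S3=29 S4=33 blocked=[1, 2, 3, 4]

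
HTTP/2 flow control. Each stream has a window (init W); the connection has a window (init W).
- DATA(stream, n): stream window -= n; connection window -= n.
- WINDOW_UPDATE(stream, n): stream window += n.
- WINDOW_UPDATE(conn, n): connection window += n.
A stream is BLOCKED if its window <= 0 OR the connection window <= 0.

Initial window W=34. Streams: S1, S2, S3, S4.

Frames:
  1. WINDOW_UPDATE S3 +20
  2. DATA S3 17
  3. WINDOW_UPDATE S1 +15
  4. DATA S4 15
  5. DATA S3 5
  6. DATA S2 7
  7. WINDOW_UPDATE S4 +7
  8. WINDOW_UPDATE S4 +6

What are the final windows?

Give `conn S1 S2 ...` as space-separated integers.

Op 1: conn=34 S1=34 S2=34 S3=54 S4=34 blocked=[]
Op 2: conn=17 S1=34 S2=34 S3=37 S4=34 blocked=[]
Op 3: conn=17 S1=49 S2=34 S3=37 S4=34 blocked=[]
Op 4: conn=2 S1=49 S2=34 S3=37 S4=19 blocked=[]
Op 5: conn=-3 S1=49 S2=34 S3=32 S4=19 blocked=[1, 2, 3, 4]
Op 6: conn=-10 S1=49 S2=27 S3=32 S4=19 blocked=[1, 2, 3, 4]
Op 7: conn=-10 S1=49 S2=27 S3=32 S4=26 blocked=[1, 2, 3, 4]
Op 8: conn=-10 S1=49 S2=27 S3=32 S4=32 blocked=[1, 2, 3, 4]

Answer: -10 49 27 32 32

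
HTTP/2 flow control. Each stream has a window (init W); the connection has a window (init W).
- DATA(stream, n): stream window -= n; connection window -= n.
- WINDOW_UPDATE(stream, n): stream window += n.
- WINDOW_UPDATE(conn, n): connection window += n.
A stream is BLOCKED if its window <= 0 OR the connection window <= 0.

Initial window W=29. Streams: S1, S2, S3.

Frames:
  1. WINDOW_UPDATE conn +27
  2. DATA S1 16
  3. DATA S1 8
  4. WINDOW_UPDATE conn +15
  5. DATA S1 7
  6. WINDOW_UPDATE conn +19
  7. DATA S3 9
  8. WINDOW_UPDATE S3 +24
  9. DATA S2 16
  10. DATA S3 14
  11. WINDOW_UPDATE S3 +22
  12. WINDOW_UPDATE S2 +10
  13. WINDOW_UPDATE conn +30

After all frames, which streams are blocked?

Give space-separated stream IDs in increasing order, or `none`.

Op 1: conn=56 S1=29 S2=29 S3=29 blocked=[]
Op 2: conn=40 S1=13 S2=29 S3=29 blocked=[]
Op 3: conn=32 S1=5 S2=29 S3=29 blocked=[]
Op 4: conn=47 S1=5 S2=29 S3=29 blocked=[]
Op 5: conn=40 S1=-2 S2=29 S3=29 blocked=[1]
Op 6: conn=59 S1=-2 S2=29 S3=29 blocked=[1]
Op 7: conn=50 S1=-2 S2=29 S3=20 blocked=[1]
Op 8: conn=50 S1=-2 S2=29 S3=44 blocked=[1]
Op 9: conn=34 S1=-2 S2=13 S3=44 blocked=[1]
Op 10: conn=20 S1=-2 S2=13 S3=30 blocked=[1]
Op 11: conn=20 S1=-2 S2=13 S3=52 blocked=[1]
Op 12: conn=20 S1=-2 S2=23 S3=52 blocked=[1]
Op 13: conn=50 S1=-2 S2=23 S3=52 blocked=[1]

Answer: S1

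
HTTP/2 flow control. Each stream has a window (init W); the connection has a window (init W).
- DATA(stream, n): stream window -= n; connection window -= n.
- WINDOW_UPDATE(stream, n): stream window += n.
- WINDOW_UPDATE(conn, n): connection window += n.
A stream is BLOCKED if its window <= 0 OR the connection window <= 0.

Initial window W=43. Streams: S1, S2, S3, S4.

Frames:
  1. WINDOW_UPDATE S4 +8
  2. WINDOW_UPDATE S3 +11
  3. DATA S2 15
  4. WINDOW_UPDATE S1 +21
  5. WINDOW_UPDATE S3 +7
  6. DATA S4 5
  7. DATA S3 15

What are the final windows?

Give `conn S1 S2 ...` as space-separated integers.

Answer: 8 64 28 46 46

Derivation:
Op 1: conn=43 S1=43 S2=43 S3=43 S4=51 blocked=[]
Op 2: conn=43 S1=43 S2=43 S3=54 S4=51 blocked=[]
Op 3: conn=28 S1=43 S2=28 S3=54 S4=51 blocked=[]
Op 4: conn=28 S1=64 S2=28 S3=54 S4=51 blocked=[]
Op 5: conn=28 S1=64 S2=28 S3=61 S4=51 blocked=[]
Op 6: conn=23 S1=64 S2=28 S3=61 S4=46 blocked=[]
Op 7: conn=8 S1=64 S2=28 S3=46 S4=46 blocked=[]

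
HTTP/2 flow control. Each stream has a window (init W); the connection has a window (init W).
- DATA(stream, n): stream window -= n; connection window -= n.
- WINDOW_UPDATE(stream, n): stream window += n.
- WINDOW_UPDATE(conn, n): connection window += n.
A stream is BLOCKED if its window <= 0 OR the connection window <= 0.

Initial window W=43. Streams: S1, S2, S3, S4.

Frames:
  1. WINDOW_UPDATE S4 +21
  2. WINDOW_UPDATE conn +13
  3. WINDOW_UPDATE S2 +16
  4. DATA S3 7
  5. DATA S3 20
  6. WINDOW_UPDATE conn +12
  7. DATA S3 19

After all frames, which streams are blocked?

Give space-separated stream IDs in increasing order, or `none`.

Answer: S3

Derivation:
Op 1: conn=43 S1=43 S2=43 S3=43 S4=64 blocked=[]
Op 2: conn=56 S1=43 S2=43 S3=43 S4=64 blocked=[]
Op 3: conn=56 S1=43 S2=59 S3=43 S4=64 blocked=[]
Op 4: conn=49 S1=43 S2=59 S3=36 S4=64 blocked=[]
Op 5: conn=29 S1=43 S2=59 S3=16 S4=64 blocked=[]
Op 6: conn=41 S1=43 S2=59 S3=16 S4=64 blocked=[]
Op 7: conn=22 S1=43 S2=59 S3=-3 S4=64 blocked=[3]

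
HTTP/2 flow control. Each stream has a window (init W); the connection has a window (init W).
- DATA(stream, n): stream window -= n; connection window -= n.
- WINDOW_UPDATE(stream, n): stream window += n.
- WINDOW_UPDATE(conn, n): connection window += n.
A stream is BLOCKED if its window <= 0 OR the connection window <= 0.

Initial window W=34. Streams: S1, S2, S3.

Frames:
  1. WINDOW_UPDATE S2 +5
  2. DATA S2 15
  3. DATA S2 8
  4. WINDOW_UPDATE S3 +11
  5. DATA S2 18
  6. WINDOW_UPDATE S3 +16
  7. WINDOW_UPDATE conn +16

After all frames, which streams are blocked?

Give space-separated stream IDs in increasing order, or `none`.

Answer: S2

Derivation:
Op 1: conn=34 S1=34 S2=39 S3=34 blocked=[]
Op 2: conn=19 S1=34 S2=24 S3=34 blocked=[]
Op 3: conn=11 S1=34 S2=16 S3=34 blocked=[]
Op 4: conn=11 S1=34 S2=16 S3=45 blocked=[]
Op 5: conn=-7 S1=34 S2=-2 S3=45 blocked=[1, 2, 3]
Op 6: conn=-7 S1=34 S2=-2 S3=61 blocked=[1, 2, 3]
Op 7: conn=9 S1=34 S2=-2 S3=61 blocked=[2]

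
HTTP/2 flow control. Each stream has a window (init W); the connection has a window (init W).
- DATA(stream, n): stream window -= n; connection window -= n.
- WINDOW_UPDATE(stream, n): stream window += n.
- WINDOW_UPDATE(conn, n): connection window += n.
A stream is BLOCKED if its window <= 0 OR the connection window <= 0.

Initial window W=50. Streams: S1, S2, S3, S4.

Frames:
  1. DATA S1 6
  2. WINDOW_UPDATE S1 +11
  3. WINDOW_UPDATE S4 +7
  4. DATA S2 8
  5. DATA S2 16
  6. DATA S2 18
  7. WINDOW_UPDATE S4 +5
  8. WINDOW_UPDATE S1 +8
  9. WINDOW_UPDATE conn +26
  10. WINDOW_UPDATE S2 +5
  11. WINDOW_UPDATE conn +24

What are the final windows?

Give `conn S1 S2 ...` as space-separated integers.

Op 1: conn=44 S1=44 S2=50 S3=50 S4=50 blocked=[]
Op 2: conn=44 S1=55 S2=50 S3=50 S4=50 blocked=[]
Op 3: conn=44 S1=55 S2=50 S3=50 S4=57 blocked=[]
Op 4: conn=36 S1=55 S2=42 S3=50 S4=57 blocked=[]
Op 5: conn=20 S1=55 S2=26 S3=50 S4=57 blocked=[]
Op 6: conn=2 S1=55 S2=8 S3=50 S4=57 blocked=[]
Op 7: conn=2 S1=55 S2=8 S3=50 S4=62 blocked=[]
Op 8: conn=2 S1=63 S2=8 S3=50 S4=62 blocked=[]
Op 9: conn=28 S1=63 S2=8 S3=50 S4=62 blocked=[]
Op 10: conn=28 S1=63 S2=13 S3=50 S4=62 blocked=[]
Op 11: conn=52 S1=63 S2=13 S3=50 S4=62 blocked=[]

Answer: 52 63 13 50 62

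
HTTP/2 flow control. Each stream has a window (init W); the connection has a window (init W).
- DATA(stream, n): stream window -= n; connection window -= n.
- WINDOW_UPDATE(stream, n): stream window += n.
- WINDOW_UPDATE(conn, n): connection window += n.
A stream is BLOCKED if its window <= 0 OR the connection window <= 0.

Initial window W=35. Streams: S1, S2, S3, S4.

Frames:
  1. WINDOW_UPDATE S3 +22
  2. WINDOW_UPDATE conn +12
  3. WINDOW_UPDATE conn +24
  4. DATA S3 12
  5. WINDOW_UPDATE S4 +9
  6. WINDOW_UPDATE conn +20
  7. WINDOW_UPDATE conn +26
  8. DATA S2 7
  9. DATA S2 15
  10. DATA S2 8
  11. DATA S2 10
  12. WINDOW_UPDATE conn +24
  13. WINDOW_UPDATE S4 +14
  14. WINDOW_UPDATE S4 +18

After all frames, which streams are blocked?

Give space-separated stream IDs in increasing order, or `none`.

Op 1: conn=35 S1=35 S2=35 S3=57 S4=35 blocked=[]
Op 2: conn=47 S1=35 S2=35 S3=57 S4=35 blocked=[]
Op 3: conn=71 S1=35 S2=35 S3=57 S4=35 blocked=[]
Op 4: conn=59 S1=35 S2=35 S3=45 S4=35 blocked=[]
Op 5: conn=59 S1=35 S2=35 S3=45 S4=44 blocked=[]
Op 6: conn=79 S1=35 S2=35 S3=45 S4=44 blocked=[]
Op 7: conn=105 S1=35 S2=35 S3=45 S4=44 blocked=[]
Op 8: conn=98 S1=35 S2=28 S3=45 S4=44 blocked=[]
Op 9: conn=83 S1=35 S2=13 S3=45 S4=44 blocked=[]
Op 10: conn=75 S1=35 S2=5 S3=45 S4=44 blocked=[]
Op 11: conn=65 S1=35 S2=-5 S3=45 S4=44 blocked=[2]
Op 12: conn=89 S1=35 S2=-5 S3=45 S4=44 blocked=[2]
Op 13: conn=89 S1=35 S2=-5 S3=45 S4=58 blocked=[2]
Op 14: conn=89 S1=35 S2=-5 S3=45 S4=76 blocked=[2]

Answer: S2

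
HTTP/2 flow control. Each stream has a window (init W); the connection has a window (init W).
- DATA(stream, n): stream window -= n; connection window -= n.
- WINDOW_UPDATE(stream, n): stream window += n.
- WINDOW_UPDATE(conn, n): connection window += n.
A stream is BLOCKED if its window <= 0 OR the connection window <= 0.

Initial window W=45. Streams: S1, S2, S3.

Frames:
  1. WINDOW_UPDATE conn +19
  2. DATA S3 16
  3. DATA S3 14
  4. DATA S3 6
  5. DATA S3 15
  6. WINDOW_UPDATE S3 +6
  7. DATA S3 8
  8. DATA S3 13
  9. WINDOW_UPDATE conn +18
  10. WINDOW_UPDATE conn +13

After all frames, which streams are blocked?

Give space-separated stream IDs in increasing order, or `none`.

Op 1: conn=64 S1=45 S2=45 S3=45 blocked=[]
Op 2: conn=48 S1=45 S2=45 S3=29 blocked=[]
Op 3: conn=34 S1=45 S2=45 S3=15 blocked=[]
Op 4: conn=28 S1=45 S2=45 S3=9 blocked=[]
Op 5: conn=13 S1=45 S2=45 S3=-6 blocked=[3]
Op 6: conn=13 S1=45 S2=45 S3=0 blocked=[3]
Op 7: conn=5 S1=45 S2=45 S3=-8 blocked=[3]
Op 8: conn=-8 S1=45 S2=45 S3=-21 blocked=[1, 2, 3]
Op 9: conn=10 S1=45 S2=45 S3=-21 blocked=[3]
Op 10: conn=23 S1=45 S2=45 S3=-21 blocked=[3]

Answer: S3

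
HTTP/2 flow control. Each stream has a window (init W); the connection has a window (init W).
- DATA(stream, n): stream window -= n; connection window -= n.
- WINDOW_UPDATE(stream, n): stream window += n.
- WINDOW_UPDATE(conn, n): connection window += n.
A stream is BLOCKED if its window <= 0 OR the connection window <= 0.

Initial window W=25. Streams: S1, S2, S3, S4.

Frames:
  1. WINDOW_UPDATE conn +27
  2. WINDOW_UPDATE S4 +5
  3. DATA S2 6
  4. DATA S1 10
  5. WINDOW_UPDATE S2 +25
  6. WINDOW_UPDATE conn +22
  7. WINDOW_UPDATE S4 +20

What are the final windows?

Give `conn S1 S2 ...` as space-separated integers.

Answer: 58 15 44 25 50

Derivation:
Op 1: conn=52 S1=25 S2=25 S3=25 S4=25 blocked=[]
Op 2: conn=52 S1=25 S2=25 S3=25 S4=30 blocked=[]
Op 3: conn=46 S1=25 S2=19 S3=25 S4=30 blocked=[]
Op 4: conn=36 S1=15 S2=19 S3=25 S4=30 blocked=[]
Op 5: conn=36 S1=15 S2=44 S3=25 S4=30 blocked=[]
Op 6: conn=58 S1=15 S2=44 S3=25 S4=30 blocked=[]
Op 7: conn=58 S1=15 S2=44 S3=25 S4=50 blocked=[]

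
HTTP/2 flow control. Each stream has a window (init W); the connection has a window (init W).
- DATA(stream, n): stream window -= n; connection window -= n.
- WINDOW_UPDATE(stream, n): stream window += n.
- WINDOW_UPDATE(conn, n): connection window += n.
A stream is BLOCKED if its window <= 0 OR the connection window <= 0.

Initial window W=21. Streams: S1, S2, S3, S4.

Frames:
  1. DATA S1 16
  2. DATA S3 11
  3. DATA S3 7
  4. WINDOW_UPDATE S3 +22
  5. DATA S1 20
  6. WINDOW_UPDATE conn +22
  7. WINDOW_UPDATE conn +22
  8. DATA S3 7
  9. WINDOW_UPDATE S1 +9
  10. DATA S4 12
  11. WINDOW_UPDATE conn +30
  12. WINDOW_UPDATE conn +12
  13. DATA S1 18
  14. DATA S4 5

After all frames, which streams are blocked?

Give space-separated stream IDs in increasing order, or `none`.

Answer: S1

Derivation:
Op 1: conn=5 S1=5 S2=21 S3=21 S4=21 blocked=[]
Op 2: conn=-6 S1=5 S2=21 S3=10 S4=21 blocked=[1, 2, 3, 4]
Op 3: conn=-13 S1=5 S2=21 S3=3 S4=21 blocked=[1, 2, 3, 4]
Op 4: conn=-13 S1=5 S2=21 S3=25 S4=21 blocked=[1, 2, 3, 4]
Op 5: conn=-33 S1=-15 S2=21 S3=25 S4=21 blocked=[1, 2, 3, 4]
Op 6: conn=-11 S1=-15 S2=21 S3=25 S4=21 blocked=[1, 2, 3, 4]
Op 7: conn=11 S1=-15 S2=21 S3=25 S4=21 blocked=[1]
Op 8: conn=4 S1=-15 S2=21 S3=18 S4=21 blocked=[1]
Op 9: conn=4 S1=-6 S2=21 S3=18 S4=21 blocked=[1]
Op 10: conn=-8 S1=-6 S2=21 S3=18 S4=9 blocked=[1, 2, 3, 4]
Op 11: conn=22 S1=-6 S2=21 S3=18 S4=9 blocked=[1]
Op 12: conn=34 S1=-6 S2=21 S3=18 S4=9 blocked=[1]
Op 13: conn=16 S1=-24 S2=21 S3=18 S4=9 blocked=[1]
Op 14: conn=11 S1=-24 S2=21 S3=18 S4=4 blocked=[1]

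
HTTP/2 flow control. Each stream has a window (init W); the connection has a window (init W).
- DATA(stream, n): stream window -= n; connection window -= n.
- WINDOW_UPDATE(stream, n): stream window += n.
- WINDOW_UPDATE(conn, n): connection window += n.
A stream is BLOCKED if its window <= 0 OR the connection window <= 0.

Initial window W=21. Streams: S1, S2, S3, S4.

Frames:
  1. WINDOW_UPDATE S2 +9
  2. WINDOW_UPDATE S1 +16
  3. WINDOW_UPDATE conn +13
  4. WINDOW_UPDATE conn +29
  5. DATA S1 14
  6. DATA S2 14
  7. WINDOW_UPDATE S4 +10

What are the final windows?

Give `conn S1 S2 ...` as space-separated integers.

Answer: 35 23 16 21 31

Derivation:
Op 1: conn=21 S1=21 S2=30 S3=21 S4=21 blocked=[]
Op 2: conn=21 S1=37 S2=30 S3=21 S4=21 blocked=[]
Op 3: conn=34 S1=37 S2=30 S3=21 S4=21 blocked=[]
Op 4: conn=63 S1=37 S2=30 S3=21 S4=21 blocked=[]
Op 5: conn=49 S1=23 S2=30 S3=21 S4=21 blocked=[]
Op 6: conn=35 S1=23 S2=16 S3=21 S4=21 blocked=[]
Op 7: conn=35 S1=23 S2=16 S3=21 S4=31 blocked=[]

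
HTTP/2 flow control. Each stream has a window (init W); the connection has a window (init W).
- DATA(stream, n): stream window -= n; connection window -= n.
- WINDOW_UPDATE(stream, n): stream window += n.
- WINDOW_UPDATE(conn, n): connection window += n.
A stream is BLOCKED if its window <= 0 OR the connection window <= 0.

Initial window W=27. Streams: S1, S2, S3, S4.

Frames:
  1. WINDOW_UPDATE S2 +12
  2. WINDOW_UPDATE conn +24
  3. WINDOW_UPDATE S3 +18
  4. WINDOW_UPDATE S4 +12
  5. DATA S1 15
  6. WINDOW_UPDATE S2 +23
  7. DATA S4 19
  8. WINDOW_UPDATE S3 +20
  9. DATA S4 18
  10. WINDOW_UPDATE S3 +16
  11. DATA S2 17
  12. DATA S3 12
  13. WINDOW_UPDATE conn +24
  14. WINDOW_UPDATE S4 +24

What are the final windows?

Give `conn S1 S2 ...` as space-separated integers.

Answer: -6 12 45 69 26

Derivation:
Op 1: conn=27 S1=27 S2=39 S3=27 S4=27 blocked=[]
Op 2: conn=51 S1=27 S2=39 S3=27 S4=27 blocked=[]
Op 3: conn=51 S1=27 S2=39 S3=45 S4=27 blocked=[]
Op 4: conn=51 S1=27 S2=39 S3=45 S4=39 blocked=[]
Op 5: conn=36 S1=12 S2=39 S3=45 S4=39 blocked=[]
Op 6: conn=36 S1=12 S2=62 S3=45 S4=39 blocked=[]
Op 7: conn=17 S1=12 S2=62 S3=45 S4=20 blocked=[]
Op 8: conn=17 S1=12 S2=62 S3=65 S4=20 blocked=[]
Op 9: conn=-1 S1=12 S2=62 S3=65 S4=2 blocked=[1, 2, 3, 4]
Op 10: conn=-1 S1=12 S2=62 S3=81 S4=2 blocked=[1, 2, 3, 4]
Op 11: conn=-18 S1=12 S2=45 S3=81 S4=2 blocked=[1, 2, 3, 4]
Op 12: conn=-30 S1=12 S2=45 S3=69 S4=2 blocked=[1, 2, 3, 4]
Op 13: conn=-6 S1=12 S2=45 S3=69 S4=2 blocked=[1, 2, 3, 4]
Op 14: conn=-6 S1=12 S2=45 S3=69 S4=26 blocked=[1, 2, 3, 4]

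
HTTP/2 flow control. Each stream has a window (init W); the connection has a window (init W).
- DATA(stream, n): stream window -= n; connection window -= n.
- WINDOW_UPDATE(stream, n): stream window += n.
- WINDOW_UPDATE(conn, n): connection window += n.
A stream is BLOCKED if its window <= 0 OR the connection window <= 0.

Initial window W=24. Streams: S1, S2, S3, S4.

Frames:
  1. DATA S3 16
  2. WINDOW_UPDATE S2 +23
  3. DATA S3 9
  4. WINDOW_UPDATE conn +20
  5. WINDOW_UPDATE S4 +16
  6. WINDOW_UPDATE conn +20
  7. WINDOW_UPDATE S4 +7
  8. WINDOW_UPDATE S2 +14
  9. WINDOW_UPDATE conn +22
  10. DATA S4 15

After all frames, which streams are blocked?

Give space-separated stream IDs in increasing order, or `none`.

Answer: S3

Derivation:
Op 1: conn=8 S1=24 S2=24 S3=8 S4=24 blocked=[]
Op 2: conn=8 S1=24 S2=47 S3=8 S4=24 blocked=[]
Op 3: conn=-1 S1=24 S2=47 S3=-1 S4=24 blocked=[1, 2, 3, 4]
Op 4: conn=19 S1=24 S2=47 S3=-1 S4=24 blocked=[3]
Op 5: conn=19 S1=24 S2=47 S3=-1 S4=40 blocked=[3]
Op 6: conn=39 S1=24 S2=47 S3=-1 S4=40 blocked=[3]
Op 7: conn=39 S1=24 S2=47 S3=-1 S4=47 blocked=[3]
Op 8: conn=39 S1=24 S2=61 S3=-1 S4=47 blocked=[3]
Op 9: conn=61 S1=24 S2=61 S3=-1 S4=47 blocked=[3]
Op 10: conn=46 S1=24 S2=61 S3=-1 S4=32 blocked=[3]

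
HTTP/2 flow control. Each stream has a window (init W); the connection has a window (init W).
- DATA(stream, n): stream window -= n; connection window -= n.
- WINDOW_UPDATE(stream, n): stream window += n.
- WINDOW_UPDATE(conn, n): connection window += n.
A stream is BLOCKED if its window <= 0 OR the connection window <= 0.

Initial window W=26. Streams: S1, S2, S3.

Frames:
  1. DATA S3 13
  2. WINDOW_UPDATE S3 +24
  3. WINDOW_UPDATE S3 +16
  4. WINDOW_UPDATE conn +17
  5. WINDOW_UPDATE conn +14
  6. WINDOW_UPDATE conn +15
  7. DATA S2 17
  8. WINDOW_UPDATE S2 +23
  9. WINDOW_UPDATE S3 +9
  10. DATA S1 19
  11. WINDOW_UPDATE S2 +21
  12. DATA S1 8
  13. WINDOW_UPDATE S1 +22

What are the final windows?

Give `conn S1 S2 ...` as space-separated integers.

Answer: 15 21 53 62

Derivation:
Op 1: conn=13 S1=26 S2=26 S3=13 blocked=[]
Op 2: conn=13 S1=26 S2=26 S3=37 blocked=[]
Op 3: conn=13 S1=26 S2=26 S3=53 blocked=[]
Op 4: conn=30 S1=26 S2=26 S3=53 blocked=[]
Op 5: conn=44 S1=26 S2=26 S3=53 blocked=[]
Op 6: conn=59 S1=26 S2=26 S3=53 blocked=[]
Op 7: conn=42 S1=26 S2=9 S3=53 blocked=[]
Op 8: conn=42 S1=26 S2=32 S3=53 blocked=[]
Op 9: conn=42 S1=26 S2=32 S3=62 blocked=[]
Op 10: conn=23 S1=7 S2=32 S3=62 blocked=[]
Op 11: conn=23 S1=7 S2=53 S3=62 blocked=[]
Op 12: conn=15 S1=-1 S2=53 S3=62 blocked=[1]
Op 13: conn=15 S1=21 S2=53 S3=62 blocked=[]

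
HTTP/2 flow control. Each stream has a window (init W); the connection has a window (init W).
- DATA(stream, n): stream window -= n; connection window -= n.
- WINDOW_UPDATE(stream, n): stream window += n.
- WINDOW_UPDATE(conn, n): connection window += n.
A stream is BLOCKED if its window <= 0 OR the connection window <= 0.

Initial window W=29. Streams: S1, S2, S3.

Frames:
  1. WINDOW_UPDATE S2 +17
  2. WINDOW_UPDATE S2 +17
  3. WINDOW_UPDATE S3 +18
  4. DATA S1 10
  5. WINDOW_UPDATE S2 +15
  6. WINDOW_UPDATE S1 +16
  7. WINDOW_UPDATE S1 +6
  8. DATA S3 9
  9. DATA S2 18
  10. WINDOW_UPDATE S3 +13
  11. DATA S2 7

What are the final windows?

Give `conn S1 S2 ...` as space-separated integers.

Op 1: conn=29 S1=29 S2=46 S3=29 blocked=[]
Op 2: conn=29 S1=29 S2=63 S3=29 blocked=[]
Op 3: conn=29 S1=29 S2=63 S3=47 blocked=[]
Op 4: conn=19 S1=19 S2=63 S3=47 blocked=[]
Op 5: conn=19 S1=19 S2=78 S3=47 blocked=[]
Op 6: conn=19 S1=35 S2=78 S3=47 blocked=[]
Op 7: conn=19 S1=41 S2=78 S3=47 blocked=[]
Op 8: conn=10 S1=41 S2=78 S3=38 blocked=[]
Op 9: conn=-8 S1=41 S2=60 S3=38 blocked=[1, 2, 3]
Op 10: conn=-8 S1=41 S2=60 S3=51 blocked=[1, 2, 3]
Op 11: conn=-15 S1=41 S2=53 S3=51 blocked=[1, 2, 3]

Answer: -15 41 53 51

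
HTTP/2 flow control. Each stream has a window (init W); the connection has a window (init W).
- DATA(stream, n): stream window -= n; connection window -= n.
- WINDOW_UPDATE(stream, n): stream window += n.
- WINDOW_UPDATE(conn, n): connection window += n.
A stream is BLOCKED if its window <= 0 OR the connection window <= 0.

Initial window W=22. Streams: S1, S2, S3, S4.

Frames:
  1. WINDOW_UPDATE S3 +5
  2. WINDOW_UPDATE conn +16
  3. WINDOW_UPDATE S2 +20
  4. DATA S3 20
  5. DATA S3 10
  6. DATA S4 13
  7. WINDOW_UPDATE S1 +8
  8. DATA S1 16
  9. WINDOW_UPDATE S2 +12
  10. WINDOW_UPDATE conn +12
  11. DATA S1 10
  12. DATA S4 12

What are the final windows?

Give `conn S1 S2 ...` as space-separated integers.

Answer: -31 4 54 -3 -3

Derivation:
Op 1: conn=22 S1=22 S2=22 S3=27 S4=22 blocked=[]
Op 2: conn=38 S1=22 S2=22 S3=27 S4=22 blocked=[]
Op 3: conn=38 S1=22 S2=42 S3=27 S4=22 blocked=[]
Op 4: conn=18 S1=22 S2=42 S3=7 S4=22 blocked=[]
Op 5: conn=8 S1=22 S2=42 S3=-3 S4=22 blocked=[3]
Op 6: conn=-5 S1=22 S2=42 S3=-3 S4=9 blocked=[1, 2, 3, 4]
Op 7: conn=-5 S1=30 S2=42 S3=-3 S4=9 blocked=[1, 2, 3, 4]
Op 8: conn=-21 S1=14 S2=42 S3=-3 S4=9 blocked=[1, 2, 3, 4]
Op 9: conn=-21 S1=14 S2=54 S3=-3 S4=9 blocked=[1, 2, 3, 4]
Op 10: conn=-9 S1=14 S2=54 S3=-3 S4=9 blocked=[1, 2, 3, 4]
Op 11: conn=-19 S1=4 S2=54 S3=-3 S4=9 blocked=[1, 2, 3, 4]
Op 12: conn=-31 S1=4 S2=54 S3=-3 S4=-3 blocked=[1, 2, 3, 4]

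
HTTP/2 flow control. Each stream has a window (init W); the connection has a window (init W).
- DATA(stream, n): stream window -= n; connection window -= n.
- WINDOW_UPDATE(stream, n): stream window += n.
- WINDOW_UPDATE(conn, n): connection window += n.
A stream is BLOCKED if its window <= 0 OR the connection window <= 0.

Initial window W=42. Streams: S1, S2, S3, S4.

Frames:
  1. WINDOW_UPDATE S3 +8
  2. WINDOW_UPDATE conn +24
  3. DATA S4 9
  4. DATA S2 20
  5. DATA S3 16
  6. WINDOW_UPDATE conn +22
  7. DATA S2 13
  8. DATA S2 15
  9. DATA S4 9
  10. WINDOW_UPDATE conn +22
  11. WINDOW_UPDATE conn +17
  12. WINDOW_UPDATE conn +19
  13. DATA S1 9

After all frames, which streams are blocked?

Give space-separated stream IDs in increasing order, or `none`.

Answer: S2

Derivation:
Op 1: conn=42 S1=42 S2=42 S3=50 S4=42 blocked=[]
Op 2: conn=66 S1=42 S2=42 S3=50 S4=42 blocked=[]
Op 3: conn=57 S1=42 S2=42 S3=50 S4=33 blocked=[]
Op 4: conn=37 S1=42 S2=22 S3=50 S4=33 blocked=[]
Op 5: conn=21 S1=42 S2=22 S3=34 S4=33 blocked=[]
Op 6: conn=43 S1=42 S2=22 S3=34 S4=33 blocked=[]
Op 7: conn=30 S1=42 S2=9 S3=34 S4=33 blocked=[]
Op 8: conn=15 S1=42 S2=-6 S3=34 S4=33 blocked=[2]
Op 9: conn=6 S1=42 S2=-6 S3=34 S4=24 blocked=[2]
Op 10: conn=28 S1=42 S2=-6 S3=34 S4=24 blocked=[2]
Op 11: conn=45 S1=42 S2=-6 S3=34 S4=24 blocked=[2]
Op 12: conn=64 S1=42 S2=-6 S3=34 S4=24 blocked=[2]
Op 13: conn=55 S1=33 S2=-6 S3=34 S4=24 blocked=[2]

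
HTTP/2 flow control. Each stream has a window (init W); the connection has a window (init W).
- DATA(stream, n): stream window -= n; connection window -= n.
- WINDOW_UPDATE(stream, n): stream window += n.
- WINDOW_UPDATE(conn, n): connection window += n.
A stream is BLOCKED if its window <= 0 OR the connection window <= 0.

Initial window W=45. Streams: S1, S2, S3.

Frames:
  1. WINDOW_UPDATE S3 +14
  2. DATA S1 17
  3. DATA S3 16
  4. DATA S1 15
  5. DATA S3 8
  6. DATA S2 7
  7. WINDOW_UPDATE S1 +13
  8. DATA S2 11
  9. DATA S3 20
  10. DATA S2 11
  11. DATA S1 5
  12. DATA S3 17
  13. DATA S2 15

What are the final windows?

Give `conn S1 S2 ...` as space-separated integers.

Op 1: conn=45 S1=45 S2=45 S3=59 blocked=[]
Op 2: conn=28 S1=28 S2=45 S3=59 blocked=[]
Op 3: conn=12 S1=28 S2=45 S3=43 blocked=[]
Op 4: conn=-3 S1=13 S2=45 S3=43 blocked=[1, 2, 3]
Op 5: conn=-11 S1=13 S2=45 S3=35 blocked=[1, 2, 3]
Op 6: conn=-18 S1=13 S2=38 S3=35 blocked=[1, 2, 3]
Op 7: conn=-18 S1=26 S2=38 S3=35 blocked=[1, 2, 3]
Op 8: conn=-29 S1=26 S2=27 S3=35 blocked=[1, 2, 3]
Op 9: conn=-49 S1=26 S2=27 S3=15 blocked=[1, 2, 3]
Op 10: conn=-60 S1=26 S2=16 S3=15 blocked=[1, 2, 3]
Op 11: conn=-65 S1=21 S2=16 S3=15 blocked=[1, 2, 3]
Op 12: conn=-82 S1=21 S2=16 S3=-2 blocked=[1, 2, 3]
Op 13: conn=-97 S1=21 S2=1 S3=-2 blocked=[1, 2, 3]

Answer: -97 21 1 -2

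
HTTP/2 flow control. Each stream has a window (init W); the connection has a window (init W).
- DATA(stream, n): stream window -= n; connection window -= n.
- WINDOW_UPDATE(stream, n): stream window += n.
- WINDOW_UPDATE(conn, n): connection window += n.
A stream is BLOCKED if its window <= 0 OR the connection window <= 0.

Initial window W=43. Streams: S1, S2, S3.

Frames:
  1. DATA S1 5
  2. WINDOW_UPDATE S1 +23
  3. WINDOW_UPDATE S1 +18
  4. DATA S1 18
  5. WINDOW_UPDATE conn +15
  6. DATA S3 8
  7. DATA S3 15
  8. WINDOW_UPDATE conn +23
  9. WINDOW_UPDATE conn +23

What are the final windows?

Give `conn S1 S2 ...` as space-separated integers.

Answer: 58 61 43 20

Derivation:
Op 1: conn=38 S1=38 S2=43 S3=43 blocked=[]
Op 2: conn=38 S1=61 S2=43 S3=43 blocked=[]
Op 3: conn=38 S1=79 S2=43 S3=43 blocked=[]
Op 4: conn=20 S1=61 S2=43 S3=43 blocked=[]
Op 5: conn=35 S1=61 S2=43 S3=43 blocked=[]
Op 6: conn=27 S1=61 S2=43 S3=35 blocked=[]
Op 7: conn=12 S1=61 S2=43 S3=20 blocked=[]
Op 8: conn=35 S1=61 S2=43 S3=20 blocked=[]
Op 9: conn=58 S1=61 S2=43 S3=20 blocked=[]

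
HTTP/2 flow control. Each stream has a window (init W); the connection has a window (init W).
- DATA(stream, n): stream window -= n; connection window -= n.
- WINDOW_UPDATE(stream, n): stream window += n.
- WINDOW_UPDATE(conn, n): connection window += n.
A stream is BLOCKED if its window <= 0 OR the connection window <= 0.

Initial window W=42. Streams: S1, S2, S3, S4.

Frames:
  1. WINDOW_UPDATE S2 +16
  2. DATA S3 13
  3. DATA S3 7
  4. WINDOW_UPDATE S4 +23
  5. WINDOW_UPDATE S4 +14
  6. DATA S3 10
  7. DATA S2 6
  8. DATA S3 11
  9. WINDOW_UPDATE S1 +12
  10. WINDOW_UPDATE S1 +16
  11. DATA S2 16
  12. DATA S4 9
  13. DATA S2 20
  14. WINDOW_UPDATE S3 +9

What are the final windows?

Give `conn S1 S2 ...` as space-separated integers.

Op 1: conn=42 S1=42 S2=58 S3=42 S4=42 blocked=[]
Op 2: conn=29 S1=42 S2=58 S3=29 S4=42 blocked=[]
Op 3: conn=22 S1=42 S2=58 S3=22 S4=42 blocked=[]
Op 4: conn=22 S1=42 S2=58 S3=22 S4=65 blocked=[]
Op 5: conn=22 S1=42 S2=58 S3=22 S4=79 blocked=[]
Op 6: conn=12 S1=42 S2=58 S3=12 S4=79 blocked=[]
Op 7: conn=6 S1=42 S2=52 S3=12 S4=79 blocked=[]
Op 8: conn=-5 S1=42 S2=52 S3=1 S4=79 blocked=[1, 2, 3, 4]
Op 9: conn=-5 S1=54 S2=52 S3=1 S4=79 blocked=[1, 2, 3, 4]
Op 10: conn=-5 S1=70 S2=52 S3=1 S4=79 blocked=[1, 2, 3, 4]
Op 11: conn=-21 S1=70 S2=36 S3=1 S4=79 blocked=[1, 2, 3, 4]
Op 12: conn=-30 S1=70 S2=36 S3=1 S4=70 blocked=[1, 2, 3, 4]
Op 13: conn=-50 S1=70 S2=16 S3=1 S4=70 blocked=[1, 2, 3, 4]
Op 14: conn=-50 S1=70 S2=16 S3=10 S4=70 blocked=[1, 2, 3, 4]

Answer: -50 70 16 10 70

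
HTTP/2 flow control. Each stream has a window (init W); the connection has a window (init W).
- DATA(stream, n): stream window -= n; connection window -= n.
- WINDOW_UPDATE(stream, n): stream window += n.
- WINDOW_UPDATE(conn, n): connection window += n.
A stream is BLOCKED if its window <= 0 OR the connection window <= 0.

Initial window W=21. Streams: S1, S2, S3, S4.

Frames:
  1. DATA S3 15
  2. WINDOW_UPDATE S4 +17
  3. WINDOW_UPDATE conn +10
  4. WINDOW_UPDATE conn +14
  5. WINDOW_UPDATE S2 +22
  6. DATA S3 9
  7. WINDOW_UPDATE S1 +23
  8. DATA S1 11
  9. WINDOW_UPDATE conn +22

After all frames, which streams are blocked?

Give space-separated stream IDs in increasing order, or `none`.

Answer: S3

Derivation:
Op 1: conn=6 S1=21 S2=21 S3=6 S4=21 blocked=[]
Op 2: conn=6 S1=21 S2=21 S3=6 S4=38 blocked=[]
Op 3: conn=16 S1=21 S2=21 S3=6 S4=38 blocked=[]
Op 4: conn=30 S1=21 S2=21 S3=6 S4=38 blocked=[]
Op 5: conn=30 S1=21 S2=43 S3=6 S4=38 blocked=[]
Op 6: conn=21 S1=21 S2=43 S3=-3 S4=38 blocked=[3]
Op 7: conn=21 S1=44 S2=43 S3=-3 S4=38 blocked=[3]
Op 8: conn=10 S1=33 S2=43 S3=-3 S4=38 blocked=[3]
Op 9: conn=32 S1=33 S2=43 S3=-3 S4=38 blocked=[3]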